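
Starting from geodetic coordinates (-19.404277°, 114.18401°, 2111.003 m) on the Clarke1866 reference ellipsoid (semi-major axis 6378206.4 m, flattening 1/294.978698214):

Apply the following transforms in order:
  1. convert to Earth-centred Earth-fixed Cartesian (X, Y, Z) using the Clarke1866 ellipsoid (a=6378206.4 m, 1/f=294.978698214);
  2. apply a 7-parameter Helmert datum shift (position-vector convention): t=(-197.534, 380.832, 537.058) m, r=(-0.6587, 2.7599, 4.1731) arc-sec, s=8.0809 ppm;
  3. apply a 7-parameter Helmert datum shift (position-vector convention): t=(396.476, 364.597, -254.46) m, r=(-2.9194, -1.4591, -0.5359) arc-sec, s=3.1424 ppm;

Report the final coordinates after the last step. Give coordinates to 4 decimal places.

X=-2466204.5797 m, Y=5492515.6927 m, Z=-2106007.0337 m

start: φ=-19.404277°, λ=114.184010°, h=2111.003 m
→ ECEF (a=6378206.400, f=1/294.978698214): X=-2466265.7143, Y=5491788.6441, Z=-2106186.2738
→ Helmert 7p (PV): X=-2466622.4692, Y=5492157.2313, Z=-2105650.7738
→ Helmert 7p (PV): X=-2466204.5797, Y=5492515.6927, Z=-2106007.0337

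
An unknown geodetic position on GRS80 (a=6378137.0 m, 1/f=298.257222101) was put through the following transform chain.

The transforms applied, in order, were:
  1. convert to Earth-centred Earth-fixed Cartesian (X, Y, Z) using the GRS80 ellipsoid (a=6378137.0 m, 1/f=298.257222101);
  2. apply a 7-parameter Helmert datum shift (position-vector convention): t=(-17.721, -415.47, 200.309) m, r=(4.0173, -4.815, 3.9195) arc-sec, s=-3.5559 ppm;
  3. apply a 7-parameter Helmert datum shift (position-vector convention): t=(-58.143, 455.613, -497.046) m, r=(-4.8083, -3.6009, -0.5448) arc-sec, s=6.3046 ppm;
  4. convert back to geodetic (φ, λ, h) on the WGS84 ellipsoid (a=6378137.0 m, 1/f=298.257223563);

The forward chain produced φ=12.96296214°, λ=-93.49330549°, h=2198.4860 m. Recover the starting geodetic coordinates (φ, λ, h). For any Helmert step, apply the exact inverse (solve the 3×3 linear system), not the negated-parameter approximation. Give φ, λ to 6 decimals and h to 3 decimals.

φ=12.965426°, λ=-93.492986°, h=2282.048 m

start: φ=12.962962°, λ=-93.493305°, h=2198.486 m
→ ECEF (a=6378137.000, f=1/298.257223563): X=-378922.2749, Y=-6207226.5977, Z=1421905.5860
→ Helmert⁻¹: X=-378820.5180, Y=-6207677.2292, Z=1422255.5687
→ Helmert⁻¹: X=-378888.8965, Y=-6207248.9327, Z=1422190.0561
→ geod (Bowring, a=6378137.000): φ=12.96542600°, λ=-93.49298600°, h=2282.0480 m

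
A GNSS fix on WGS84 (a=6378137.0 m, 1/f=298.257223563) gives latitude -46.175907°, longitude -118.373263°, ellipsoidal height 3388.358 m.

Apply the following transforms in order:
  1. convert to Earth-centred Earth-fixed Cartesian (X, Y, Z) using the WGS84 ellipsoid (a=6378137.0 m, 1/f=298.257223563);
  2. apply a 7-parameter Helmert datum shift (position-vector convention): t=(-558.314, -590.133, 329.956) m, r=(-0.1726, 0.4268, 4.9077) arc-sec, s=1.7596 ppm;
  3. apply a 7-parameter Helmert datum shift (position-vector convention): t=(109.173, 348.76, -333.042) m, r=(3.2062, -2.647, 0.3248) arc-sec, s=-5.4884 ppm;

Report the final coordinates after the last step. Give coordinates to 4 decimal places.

X=-2103864.7847 m, Y=-3895030.1750 m, Z=-4581318.8453 m

start: φ=-46.175907°, λ=-118.373263°, h=3388.358 m
→ ECEF (a=6378137.000, f=1/298.257223563): X=-2103571.6018, Y=-3894817.3370, Z=-4581252.8996
→ Helmert 7p (PV): X=-2104050.4264, Y=-3895468.2076, Z=-4580923.3929
→ Helmert 7p (PV): X=-2103864.7847, Y=-3895030.1750, Z=-4581318.8453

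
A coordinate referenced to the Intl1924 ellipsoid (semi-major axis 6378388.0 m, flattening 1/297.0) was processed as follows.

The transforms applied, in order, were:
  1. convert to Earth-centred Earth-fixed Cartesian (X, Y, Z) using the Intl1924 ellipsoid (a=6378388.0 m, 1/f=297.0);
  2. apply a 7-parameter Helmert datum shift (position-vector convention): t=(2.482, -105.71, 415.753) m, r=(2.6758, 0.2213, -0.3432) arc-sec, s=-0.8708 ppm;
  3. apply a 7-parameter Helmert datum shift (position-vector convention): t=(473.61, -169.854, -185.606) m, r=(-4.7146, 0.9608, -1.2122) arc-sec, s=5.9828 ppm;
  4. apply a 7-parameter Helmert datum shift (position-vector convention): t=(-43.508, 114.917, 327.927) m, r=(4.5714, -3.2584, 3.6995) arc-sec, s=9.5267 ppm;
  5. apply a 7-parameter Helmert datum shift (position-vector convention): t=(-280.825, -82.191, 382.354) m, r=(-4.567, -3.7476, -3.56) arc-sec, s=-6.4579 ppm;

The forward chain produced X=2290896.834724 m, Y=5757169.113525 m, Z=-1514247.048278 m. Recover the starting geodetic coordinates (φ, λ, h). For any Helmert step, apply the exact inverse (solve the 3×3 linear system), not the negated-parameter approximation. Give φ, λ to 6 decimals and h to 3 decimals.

φ=-13.830236°, λ=68.304312°, h=1734.765 m

start: X=2290896.8347, Y=5757169.1135, Z=-1514247.0483 m
→ Helmert⁻¹: X=2291065.5699, Y=5757361.5613, Z=-1514553.3335
→ Helmert⁻¹: X=2291166.5760, Y=5757117.1263, Z=-1515030.6164
→ Helmert⁻¹: X=2290652.4817, Y=5757300.6192, Z=-1514693.6826
→ Helmert⁻¹: X=2290644.0405, Y=5757395.4981, Z=-1515182.9860
→ geod (Bowring, a=6378388.000): φ=-13.83023600°, λ=68.30431200°, h=1734.7650 m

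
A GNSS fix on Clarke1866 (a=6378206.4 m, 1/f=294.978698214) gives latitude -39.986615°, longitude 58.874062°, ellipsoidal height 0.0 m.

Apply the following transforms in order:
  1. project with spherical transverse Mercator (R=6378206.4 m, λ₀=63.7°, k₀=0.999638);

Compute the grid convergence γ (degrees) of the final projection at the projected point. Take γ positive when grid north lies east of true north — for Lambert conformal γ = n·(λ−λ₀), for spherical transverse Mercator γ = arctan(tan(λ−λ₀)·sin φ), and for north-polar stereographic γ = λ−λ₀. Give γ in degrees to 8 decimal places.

start: φ=-39.986615°, λ=58.874062°, h=0.000 m
→ into tm (λ₀=63.7°): φ=-39.98661500°, λ−λ₀=-4.82593800°
convergence γ = 3.10549938°

3.10549938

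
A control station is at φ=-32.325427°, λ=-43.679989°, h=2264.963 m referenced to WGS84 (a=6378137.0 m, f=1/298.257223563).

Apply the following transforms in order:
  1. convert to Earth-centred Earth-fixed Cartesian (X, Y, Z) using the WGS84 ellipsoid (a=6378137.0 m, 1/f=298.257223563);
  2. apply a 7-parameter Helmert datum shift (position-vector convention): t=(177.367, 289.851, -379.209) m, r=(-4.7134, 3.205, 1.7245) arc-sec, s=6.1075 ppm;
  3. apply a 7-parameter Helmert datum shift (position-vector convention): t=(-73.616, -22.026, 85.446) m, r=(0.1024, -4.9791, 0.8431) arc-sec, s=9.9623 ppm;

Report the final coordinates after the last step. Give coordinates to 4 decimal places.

start: φ=-32.325427°, λ=-43.679989°, h=2264.963 m
→ ECEF (a=6378137.000, f=1/298.257223563): X=3902983.9150, Y=-3727165.3233, Z=-3392191.1794
→ Helmert 7p (PV): X=3903163.5720, Y=-3726943.1205, Z=-3392566.5814
→ Helmert 7p (PV): X=3903225.9695, Y=-3726984.6370, Z=-3392422.5626

X=3903225.9695 m, Y=-3726984.6370 m, Z=-3392422.5626 m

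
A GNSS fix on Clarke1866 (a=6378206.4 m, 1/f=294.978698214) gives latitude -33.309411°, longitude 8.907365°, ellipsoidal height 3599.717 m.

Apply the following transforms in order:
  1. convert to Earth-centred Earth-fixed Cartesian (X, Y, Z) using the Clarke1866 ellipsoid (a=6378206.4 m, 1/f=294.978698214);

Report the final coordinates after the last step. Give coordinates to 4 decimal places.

X=5274447.1788 m, Y=826651.0222 m, Z=-3484481.1482 m

start: φ=-33.309411°, λ=8.907365°, h=3599.717 m
→ ECEF (a=6378206.400, f=1/294.978698214): X=5274447.1788, Y=826651.0222, Z=-3484481.1482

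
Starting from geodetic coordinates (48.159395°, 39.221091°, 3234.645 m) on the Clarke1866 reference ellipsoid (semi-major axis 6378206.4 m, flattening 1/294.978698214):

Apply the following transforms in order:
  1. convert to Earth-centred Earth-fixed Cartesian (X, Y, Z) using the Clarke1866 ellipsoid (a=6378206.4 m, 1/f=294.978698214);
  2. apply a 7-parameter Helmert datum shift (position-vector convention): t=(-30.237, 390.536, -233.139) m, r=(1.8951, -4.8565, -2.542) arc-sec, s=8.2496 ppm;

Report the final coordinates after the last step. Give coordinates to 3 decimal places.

X=3303927.125 m, Y=2697037.820 m, Z=4730831.240 m

start: φ=48.159395°, λ=39.221091°, h=3234.645 m
→ ECEF (a=6378206.400, f=1/294.978698214): X=3304008.2610, Y=2696709.2228, Z=4730922.7808
→ Helmert 7p (PV): X=3303927.1248, Y=2697037.8201, Z=4730831.2403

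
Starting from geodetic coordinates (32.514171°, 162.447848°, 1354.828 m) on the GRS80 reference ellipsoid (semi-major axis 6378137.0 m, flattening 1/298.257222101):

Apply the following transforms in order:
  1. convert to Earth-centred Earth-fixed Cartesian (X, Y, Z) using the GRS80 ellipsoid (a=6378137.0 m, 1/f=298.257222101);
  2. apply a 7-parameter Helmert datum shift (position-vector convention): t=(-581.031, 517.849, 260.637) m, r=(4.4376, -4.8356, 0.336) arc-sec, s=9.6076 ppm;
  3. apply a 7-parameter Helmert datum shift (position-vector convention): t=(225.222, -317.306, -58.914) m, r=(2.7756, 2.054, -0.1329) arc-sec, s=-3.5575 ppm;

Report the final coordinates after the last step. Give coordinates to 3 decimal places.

X=-5134504.565 m, Y=1623991.376 m, Z=3409586.602 m

start: φ=32.514171°, λ=162.447848°, h=1354.828 m
→ ECEF (a=6378137.000, f=1/298.257222101): X=-5134070.1221, Y=1623905.2961, Z=3409376.6879
→ Helmert 7p (PV): X=-5134783.0535, Y=1624357.0332, Z=3409584.6555
→ Helmert 7p (PV): X=-5134504.5652, Y=1623991.3761, Z=3409586.6023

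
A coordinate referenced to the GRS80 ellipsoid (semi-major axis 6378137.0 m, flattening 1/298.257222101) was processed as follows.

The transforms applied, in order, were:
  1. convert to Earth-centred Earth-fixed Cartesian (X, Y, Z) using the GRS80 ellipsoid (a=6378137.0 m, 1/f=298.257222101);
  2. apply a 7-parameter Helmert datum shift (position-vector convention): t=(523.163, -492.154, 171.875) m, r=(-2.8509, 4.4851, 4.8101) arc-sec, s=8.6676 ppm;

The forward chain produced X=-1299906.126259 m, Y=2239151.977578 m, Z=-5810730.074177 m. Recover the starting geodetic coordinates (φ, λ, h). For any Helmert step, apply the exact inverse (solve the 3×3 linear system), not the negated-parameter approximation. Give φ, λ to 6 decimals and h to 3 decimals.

start: X=-1299906.1263, Y=2239151.9776, Z=-5810730.0742 m
→ Helmert⁻¹: X=-1300239.4338, Y=2239735.3560, Z=-5810848.8993
→ geod (Bowring, a=6378137.000): φ=-66.12103500°, λ=120.13656300°, h=1558.2680 m

φ=-66.121035°, λ=120.136563°, h=1558.268 m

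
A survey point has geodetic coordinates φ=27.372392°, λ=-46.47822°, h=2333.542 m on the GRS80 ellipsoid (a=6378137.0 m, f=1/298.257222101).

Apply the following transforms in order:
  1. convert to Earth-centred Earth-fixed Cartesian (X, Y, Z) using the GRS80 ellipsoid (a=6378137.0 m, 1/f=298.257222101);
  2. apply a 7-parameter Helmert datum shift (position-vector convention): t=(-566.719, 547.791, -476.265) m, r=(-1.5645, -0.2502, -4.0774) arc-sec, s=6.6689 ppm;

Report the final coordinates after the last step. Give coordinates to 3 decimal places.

X=3903981.116 m, Y=-4111000.312 m, Z=2915572.433 m

start: φ=27.372392°, λ=-46.478220°, h=2333.542 m
→ ECEF (a=6378137.000, f=1/298.257222101): X=3904606.6080, Y=-4111465.6160, Z=2915993.3297
→ Helmert 7p (PV): X=3903981.1161, Y=-4111000.3122, Z=2915572.4328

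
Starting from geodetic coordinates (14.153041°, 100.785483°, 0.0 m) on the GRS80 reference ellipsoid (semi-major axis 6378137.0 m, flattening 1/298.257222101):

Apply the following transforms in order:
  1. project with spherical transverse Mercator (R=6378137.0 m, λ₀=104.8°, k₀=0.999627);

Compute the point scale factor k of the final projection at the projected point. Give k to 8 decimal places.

1.00193826

start: φ=14.153041°, λ=100.785483°, h=0.000 m
→ into tm (λ₀=104.8°): φ=14.15304100°, λ−λ₀=-4.01451700°
scale k = 1.00193826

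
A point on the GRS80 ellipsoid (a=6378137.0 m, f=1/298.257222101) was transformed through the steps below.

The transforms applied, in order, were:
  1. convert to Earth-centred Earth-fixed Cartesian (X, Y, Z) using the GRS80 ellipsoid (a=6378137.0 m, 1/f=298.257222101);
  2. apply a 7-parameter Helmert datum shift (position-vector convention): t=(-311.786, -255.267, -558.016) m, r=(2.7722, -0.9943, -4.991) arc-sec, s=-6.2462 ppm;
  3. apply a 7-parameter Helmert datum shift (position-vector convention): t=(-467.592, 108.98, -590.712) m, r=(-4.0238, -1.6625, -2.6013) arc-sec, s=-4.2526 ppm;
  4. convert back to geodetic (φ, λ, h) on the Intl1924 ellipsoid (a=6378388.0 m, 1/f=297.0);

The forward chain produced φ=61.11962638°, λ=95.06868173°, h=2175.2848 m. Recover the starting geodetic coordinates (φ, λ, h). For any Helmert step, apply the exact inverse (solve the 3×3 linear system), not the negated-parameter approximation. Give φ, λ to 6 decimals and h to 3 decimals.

start: φ=61.119626°, λ=95.068682°, h=2175.285 m
→ ECEF (a=6378388.000, f=1/297.0): X=-272971.9030, Y=3077588.4395, Z=5563818.7761
→ Helmert⁻¹: X=-272499.4301, Y=3077380.5585, Z=5564495.3811
→ Helmert⁻¹: X=-272236.9898, Y=3077723.2561, Z=5565048.1055
→ geod (Bowring, a=6378137.000): φ=61.12371200°, λ=95.05488600°, h=3466.2820 m

φ=61.123712°, λ=95.054886°, h=3466.282 m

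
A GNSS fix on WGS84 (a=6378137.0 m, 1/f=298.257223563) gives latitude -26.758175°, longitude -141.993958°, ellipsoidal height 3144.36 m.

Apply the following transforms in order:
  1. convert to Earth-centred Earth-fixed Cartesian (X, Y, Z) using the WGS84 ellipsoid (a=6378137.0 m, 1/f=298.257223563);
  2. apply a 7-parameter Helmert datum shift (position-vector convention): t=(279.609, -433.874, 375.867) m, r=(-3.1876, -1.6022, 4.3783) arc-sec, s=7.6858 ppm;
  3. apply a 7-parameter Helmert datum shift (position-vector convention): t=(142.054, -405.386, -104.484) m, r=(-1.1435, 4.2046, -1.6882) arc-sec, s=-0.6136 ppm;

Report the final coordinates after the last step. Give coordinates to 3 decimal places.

X=-4492316.185 m, Y=-3511839.980 m, Z=-2855349.897 m

start: φ=-26.758175°, λ=-141.993958°, h=3144.360 m
→ ECEF (a=6378137.000, f=1/298.257223563): X=-4492715.8362, Y=-3510857.3314, Z=-2855731.4834
→ Helmert 7p (PV): X=-4492374.0506, Y=-3511457.6875, Z=-2855358.2063
→ Helmert 7p (PV): X=-4492316.1850, Y=-3511839.9802, Z=-2855349.8967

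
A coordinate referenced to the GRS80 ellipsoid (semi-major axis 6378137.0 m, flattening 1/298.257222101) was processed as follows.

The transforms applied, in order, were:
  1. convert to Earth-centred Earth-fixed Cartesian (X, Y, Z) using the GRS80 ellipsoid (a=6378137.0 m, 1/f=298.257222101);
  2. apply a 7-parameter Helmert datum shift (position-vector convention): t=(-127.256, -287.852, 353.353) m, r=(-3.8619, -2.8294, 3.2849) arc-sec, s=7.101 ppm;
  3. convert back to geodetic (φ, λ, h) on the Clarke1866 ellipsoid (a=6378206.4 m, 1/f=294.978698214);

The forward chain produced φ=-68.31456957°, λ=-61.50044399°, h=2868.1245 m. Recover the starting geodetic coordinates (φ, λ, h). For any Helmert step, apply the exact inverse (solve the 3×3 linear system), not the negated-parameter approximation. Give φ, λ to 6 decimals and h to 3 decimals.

φ=-68.317185°, λ=-61.495765°, h=2944.658 m

start: φ=-68.314570°, λ=-61.500444°, h=2868.124 m
→ ECEF (a=6378206.400, f=1/294.978698214): X=1128364.8363, Y=-2078227.9085, Z=-5906625.5447
→ Helmert⁻¹: X=1128369.9601, Y=-2077832.6745, Z=-5906991.3341
→ geod (Bowring, a=6378137.000): φ=-68.31718500°, λ=-61.49576500°, h=2944.6580 m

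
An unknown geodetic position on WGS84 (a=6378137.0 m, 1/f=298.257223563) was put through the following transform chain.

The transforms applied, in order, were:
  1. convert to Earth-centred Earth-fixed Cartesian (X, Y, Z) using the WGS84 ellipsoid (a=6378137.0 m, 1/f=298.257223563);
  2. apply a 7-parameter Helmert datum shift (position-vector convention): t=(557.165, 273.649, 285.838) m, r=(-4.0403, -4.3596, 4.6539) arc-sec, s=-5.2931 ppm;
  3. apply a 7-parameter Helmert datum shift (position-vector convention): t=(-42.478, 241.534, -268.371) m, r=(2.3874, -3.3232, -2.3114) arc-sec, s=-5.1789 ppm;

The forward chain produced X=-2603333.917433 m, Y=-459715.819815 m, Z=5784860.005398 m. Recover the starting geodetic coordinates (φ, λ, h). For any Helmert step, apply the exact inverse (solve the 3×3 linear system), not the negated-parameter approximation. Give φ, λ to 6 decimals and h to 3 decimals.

start: X=-2603333.9174, Y=-459715.8198, Z=5784860.0054 m
→ Helmert⁻¹: X=-2603206.5605, Y=-459921.9469, Z=5785205.6016
→ Helmert⁻¹: X=-2603665.6208, Y=-460252.6020, Z=5784996.3994
→ geod (Bowring, a=6378137.000): φ=65.58240900°, λ=-169.97532800°, h=156.6690 m

φ=65.582409°, λ=-169.975328°, h=156.669 m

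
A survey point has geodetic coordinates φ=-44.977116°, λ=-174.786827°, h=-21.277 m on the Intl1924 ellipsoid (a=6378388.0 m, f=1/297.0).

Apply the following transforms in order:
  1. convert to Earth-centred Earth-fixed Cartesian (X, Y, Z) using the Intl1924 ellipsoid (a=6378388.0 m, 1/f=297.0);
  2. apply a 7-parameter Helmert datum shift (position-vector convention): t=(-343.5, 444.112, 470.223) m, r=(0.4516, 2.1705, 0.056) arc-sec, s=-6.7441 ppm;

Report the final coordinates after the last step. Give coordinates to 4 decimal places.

X=-4501248.7699 m, Y=-410200.8660 m, Z=-4485068.3756 m

start: φ=-44.977116°, λ=-174.786827°, h=-21.277 m
→ ECEF (a=6378388.000, f=1/297.0): X=-4500888.5346, Y=-410656.3464, Z=-4485615.3129
→ Helmert 7p (PV): X=-4501248.7699, Y=-410200.8660, Z=-4485068.3756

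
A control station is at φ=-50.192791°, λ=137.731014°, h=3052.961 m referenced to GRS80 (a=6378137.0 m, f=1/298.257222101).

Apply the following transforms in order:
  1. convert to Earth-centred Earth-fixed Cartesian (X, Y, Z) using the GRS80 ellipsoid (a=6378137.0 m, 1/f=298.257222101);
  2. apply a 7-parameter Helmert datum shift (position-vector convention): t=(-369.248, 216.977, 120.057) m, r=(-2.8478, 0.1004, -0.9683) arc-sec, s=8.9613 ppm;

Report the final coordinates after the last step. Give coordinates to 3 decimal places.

X=-3029458.979 m, Y=2753437.276 m, Z=-4878851.014 m

start: φ=-50.192791°, λ=137.731014°, h=3052.961 m
→ ECEF (a=6378137.000, f=1/298.257222101): X=-3029073.1372, Y=2753248.7670, Z=-4878890.8111
→ Helmert 7p (PV): X=-3029458.9794, Y=2753437.2755, Z=-4878851.0140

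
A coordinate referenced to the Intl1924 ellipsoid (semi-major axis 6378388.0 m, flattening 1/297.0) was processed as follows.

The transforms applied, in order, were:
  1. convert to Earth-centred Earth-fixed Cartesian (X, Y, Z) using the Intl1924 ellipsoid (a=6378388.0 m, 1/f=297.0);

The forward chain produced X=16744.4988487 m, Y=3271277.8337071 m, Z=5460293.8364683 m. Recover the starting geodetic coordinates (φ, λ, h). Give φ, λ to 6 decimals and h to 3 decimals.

start: X=16744.4988, Y=3271277.8337, Z=5460293.8365 m
→ geod (Bowring, a=6378388.000): φ=59.24376600°, λ=89.70672600°, h=2681.9920 m

φ=59.243766°, λ=89.706726°, h=2681.992 m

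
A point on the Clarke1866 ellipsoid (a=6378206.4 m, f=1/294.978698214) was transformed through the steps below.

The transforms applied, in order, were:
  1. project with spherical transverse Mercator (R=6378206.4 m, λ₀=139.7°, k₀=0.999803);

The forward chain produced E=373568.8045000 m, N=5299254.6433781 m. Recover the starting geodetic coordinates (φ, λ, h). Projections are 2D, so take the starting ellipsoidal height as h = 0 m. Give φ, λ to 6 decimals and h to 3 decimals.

φ=47.505426°, λ=144.669240°, h=0.000 m

start: E=373568.8045, N=5299254.6434 m
→ tm⁻¹: φ=47.50542600°, λ=144.66924000°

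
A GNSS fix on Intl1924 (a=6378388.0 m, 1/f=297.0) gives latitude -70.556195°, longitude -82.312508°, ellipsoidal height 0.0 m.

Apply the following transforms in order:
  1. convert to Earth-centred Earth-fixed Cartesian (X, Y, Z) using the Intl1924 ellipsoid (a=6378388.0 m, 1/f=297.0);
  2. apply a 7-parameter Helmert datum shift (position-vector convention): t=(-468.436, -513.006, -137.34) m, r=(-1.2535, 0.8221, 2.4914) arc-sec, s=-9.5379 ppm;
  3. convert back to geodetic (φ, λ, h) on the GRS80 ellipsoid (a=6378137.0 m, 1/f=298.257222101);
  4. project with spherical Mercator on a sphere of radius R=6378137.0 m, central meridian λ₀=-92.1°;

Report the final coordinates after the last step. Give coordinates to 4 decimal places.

start: φ=-70.556195°, λ=-82.312508°, h=0.000 m
→ ECEF (a=6378388.000, f=1/297.0): X=284879.7833, Y=-2110486.1526, Z=-5992120.7081
→ Helmert 7p (PV): X=284410.2395, Y=-2111012.0027, Z=-5992189.2057
→ geod (Bowring, a=6378137.000): φ=-70.55200998°, λ=-82.32691655°, h=386.9816 m
→ merc (R=6378137.0, λ₀=-92.1°): E=1087934.6727, N=-11250805.4837

E=1087934.6727 m, N=-11250805.4837 m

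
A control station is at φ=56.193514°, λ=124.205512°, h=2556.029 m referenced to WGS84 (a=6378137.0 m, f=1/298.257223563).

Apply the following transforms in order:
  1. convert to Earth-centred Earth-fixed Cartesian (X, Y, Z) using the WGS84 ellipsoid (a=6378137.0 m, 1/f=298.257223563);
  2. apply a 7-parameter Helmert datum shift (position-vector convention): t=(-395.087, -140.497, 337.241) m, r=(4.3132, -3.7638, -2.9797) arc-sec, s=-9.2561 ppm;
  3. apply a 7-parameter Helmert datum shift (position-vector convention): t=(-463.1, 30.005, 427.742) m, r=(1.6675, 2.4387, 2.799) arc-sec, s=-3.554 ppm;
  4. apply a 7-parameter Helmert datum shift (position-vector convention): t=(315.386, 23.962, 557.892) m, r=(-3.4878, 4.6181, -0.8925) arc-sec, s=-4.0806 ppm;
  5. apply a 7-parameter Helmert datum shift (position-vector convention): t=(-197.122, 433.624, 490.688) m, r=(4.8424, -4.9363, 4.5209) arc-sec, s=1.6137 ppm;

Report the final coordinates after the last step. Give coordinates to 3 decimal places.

start: φ=56.193514°, λ=124.205512°, h=2556.029 m
→ ECEF (a=6378137.000, f=1/298.257223563): X=-2000390.1699, Y=2942875.7196, Z=5278584.5807
→ Helmert 7p (PV): X=-2000820.5483, Y=2942626.5011, Z=5278897.9988
→ Helmert 7p (PV): X=-2001254.0555, Y=2942576.2212, Z=5279354.4245
→ Helmert 7p (PV): X=-2000799.5709, Y=2942686.1050, Z=5279885.8230
→ Helmert 7p (PV): X=-2001190.7770, Y=2942956.6701, Z=5280406.2326

X=-2001190.777 m, Y=2942956.670 m, Z=5280406.233 m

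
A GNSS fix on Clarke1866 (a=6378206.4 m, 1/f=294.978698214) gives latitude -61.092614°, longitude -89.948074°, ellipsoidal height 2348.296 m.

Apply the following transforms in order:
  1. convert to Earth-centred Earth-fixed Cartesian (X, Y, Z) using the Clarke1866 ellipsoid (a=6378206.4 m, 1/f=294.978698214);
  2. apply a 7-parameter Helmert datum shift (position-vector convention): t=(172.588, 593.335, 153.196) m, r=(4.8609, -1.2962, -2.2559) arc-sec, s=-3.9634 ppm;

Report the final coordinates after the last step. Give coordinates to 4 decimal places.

start: φ=-61.092614°, λ=-89.948074°, h=2348.296 m
→ ECEF (a=6378206.400, f=1/294.978698214): X=2802.5401, Y=-3092356.0068, Z=-5562197.9999
→ Helmert 7p (PV): X=2976.2499, Y=-3091619.3663, Z=-5562095.6162

X=2976.2499 m, Y=-3091619.3663 m, Z=-5562095.6162 m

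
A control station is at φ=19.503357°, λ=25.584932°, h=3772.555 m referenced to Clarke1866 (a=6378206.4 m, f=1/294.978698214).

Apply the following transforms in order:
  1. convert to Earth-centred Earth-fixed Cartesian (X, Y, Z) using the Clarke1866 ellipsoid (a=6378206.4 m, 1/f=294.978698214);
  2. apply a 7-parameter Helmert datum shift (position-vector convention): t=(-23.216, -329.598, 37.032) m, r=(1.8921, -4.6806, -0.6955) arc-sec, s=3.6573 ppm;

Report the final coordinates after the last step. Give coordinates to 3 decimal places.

start: φ=19.503357°, λ=25.584932°, h=3772.555 m
→ ECEF (a=6378206.400, f=1/294.978698214): X=5427968.2704, Y=2598891.6994, Z=2117085.6687
→ Helmert 7p (PV): X=5427925.6278, Y=2598533.8834, Z=2117277.4565

X=5427925.628 m, Y=2598533.883 m, Z=2117277.457 m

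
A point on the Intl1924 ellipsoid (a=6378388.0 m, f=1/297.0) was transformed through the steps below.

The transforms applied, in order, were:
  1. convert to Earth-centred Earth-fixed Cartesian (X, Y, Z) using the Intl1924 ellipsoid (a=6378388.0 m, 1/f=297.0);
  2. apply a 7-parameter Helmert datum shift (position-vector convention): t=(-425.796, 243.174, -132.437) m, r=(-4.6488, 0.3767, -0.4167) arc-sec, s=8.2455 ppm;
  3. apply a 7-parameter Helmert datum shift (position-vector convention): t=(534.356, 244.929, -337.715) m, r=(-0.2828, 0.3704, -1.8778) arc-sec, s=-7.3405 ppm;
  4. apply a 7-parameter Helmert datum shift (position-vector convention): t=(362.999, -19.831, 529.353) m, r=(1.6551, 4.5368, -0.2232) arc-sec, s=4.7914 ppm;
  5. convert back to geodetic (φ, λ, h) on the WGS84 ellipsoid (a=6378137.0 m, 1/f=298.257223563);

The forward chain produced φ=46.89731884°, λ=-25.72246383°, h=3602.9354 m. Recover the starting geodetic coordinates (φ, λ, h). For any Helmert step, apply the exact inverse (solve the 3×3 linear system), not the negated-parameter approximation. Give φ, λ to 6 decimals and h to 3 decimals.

start: φ=46.897319°, λ=-25.722464°, h=3602.935 m
→ ECEF (a=6378137.000, f=1/298.257223563): X=3935603.8811, Y=-1895979.0122, Z=4636602.8807
→ Helmert⁻¹: X=3935122.1062, Y=-1895908.6375, Z=4636153.0807
→ Helmert⁻¹: X=3934625.5683, Y=-1896138.0221, Z=4636529.2960
→ Helmert⁻¹: X=3935014.2816, Y=-1896462.1095, Z=4636587.9457
→ geod (Bowring, a=6378388.000): φ=46.90015700°, λ=-25.73152900°, h=3170.0210 m

φ=46.900157°, λ=-25.731529°, h=3170.021 m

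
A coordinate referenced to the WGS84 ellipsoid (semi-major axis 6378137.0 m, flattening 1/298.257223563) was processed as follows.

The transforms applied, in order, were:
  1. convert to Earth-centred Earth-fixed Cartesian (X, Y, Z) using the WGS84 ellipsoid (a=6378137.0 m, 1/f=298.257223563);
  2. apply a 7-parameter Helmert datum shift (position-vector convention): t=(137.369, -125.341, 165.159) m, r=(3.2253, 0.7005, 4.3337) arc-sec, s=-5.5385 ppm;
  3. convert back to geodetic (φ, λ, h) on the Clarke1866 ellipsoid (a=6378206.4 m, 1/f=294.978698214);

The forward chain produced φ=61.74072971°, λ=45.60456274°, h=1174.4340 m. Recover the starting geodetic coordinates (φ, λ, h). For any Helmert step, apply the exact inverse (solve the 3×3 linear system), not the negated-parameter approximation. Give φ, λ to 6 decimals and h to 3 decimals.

φ=61.737793°, λ=45.608290°, h=945.909 m

start: φ=61.740730°, λ=45.604563°, h=1174.434 m
→ ECEF (a=6378206.400, f=1/294.978698214): X=2118657.4243, Y=2163846.4128, Z=5595731.6545
→ Helmert⁻¹: X=2118558.2525, Y=2164026.7236, Z=5595570.8434
→ geod (Bowring, a=6378137.000): φ=61.73779300°, λ=45.60829000°, h=945.9090 m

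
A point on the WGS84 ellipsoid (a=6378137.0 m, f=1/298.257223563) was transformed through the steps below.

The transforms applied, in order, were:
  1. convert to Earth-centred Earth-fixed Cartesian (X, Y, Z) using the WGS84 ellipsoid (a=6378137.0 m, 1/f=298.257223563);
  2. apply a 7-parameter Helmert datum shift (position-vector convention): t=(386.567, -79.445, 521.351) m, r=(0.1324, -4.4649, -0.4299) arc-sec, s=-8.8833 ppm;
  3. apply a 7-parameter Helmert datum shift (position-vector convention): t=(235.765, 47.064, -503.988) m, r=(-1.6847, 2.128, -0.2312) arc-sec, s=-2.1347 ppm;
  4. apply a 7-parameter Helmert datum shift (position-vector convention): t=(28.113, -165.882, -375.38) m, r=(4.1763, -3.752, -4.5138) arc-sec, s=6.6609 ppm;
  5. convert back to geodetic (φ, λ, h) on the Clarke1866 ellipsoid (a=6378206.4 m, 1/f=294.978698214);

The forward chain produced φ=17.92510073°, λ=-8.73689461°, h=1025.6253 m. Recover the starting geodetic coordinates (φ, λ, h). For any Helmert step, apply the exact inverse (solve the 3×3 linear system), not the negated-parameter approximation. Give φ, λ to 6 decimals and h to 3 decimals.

φ=17.927224°, λ=-8.734226°, h=569.843 m

start: φ=17.925101°, λ=-8.736895°, h=1025.625 m
→ ECEF (a=6378206.400, f=1/294.978698214): X=6001076.0393, Y=-922248.8376, Z=1950696.5795
→ Helmert⁻¹: X=6001063.6173, Y=-921905.9875, Z=1950968.4692
→ Helmert⁻¹: X=6000821.5621, Y=-921964.2328, Z=1951531.0022
→ Helmert⁻¹: X=6000532.4506, Y=-921879.2186, Z=1950897.6843
→ geod (Bowring, a=6378137.000): φ=17.92722400°, λ=-8.73422600°, h=569.8430 m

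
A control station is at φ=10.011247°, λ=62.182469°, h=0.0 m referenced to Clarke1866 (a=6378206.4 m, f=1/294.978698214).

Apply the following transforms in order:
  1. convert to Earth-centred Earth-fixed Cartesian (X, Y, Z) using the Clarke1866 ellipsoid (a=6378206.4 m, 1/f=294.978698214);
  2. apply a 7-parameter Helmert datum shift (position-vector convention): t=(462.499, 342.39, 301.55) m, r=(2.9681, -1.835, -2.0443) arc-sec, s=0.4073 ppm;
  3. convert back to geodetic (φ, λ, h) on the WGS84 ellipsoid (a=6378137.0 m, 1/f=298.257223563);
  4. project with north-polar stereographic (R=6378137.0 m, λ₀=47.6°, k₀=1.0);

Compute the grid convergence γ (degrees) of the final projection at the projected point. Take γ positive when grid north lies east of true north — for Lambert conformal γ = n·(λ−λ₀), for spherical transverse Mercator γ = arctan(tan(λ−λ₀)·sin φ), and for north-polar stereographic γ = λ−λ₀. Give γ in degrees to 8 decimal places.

start: φ=10.011247°, λ=62.182469°, h=0.000 m
→ ECEF (a=6378206.400, f=1/294.978698214): X=2931415.9929, Y=5555804.0240, Z=1101404.4872
→ Helmert 7p (PV): X=2931924.9512, Y=5556103.7745, Z=1101812.5113
→ geod (Bowring, a=6378137.000): φ=10.01335544°, λ=62.17963933°, h=628.1438 m
→ into stereo (λ₀=47.6°): φ=10.01335544°, λ−λ₀=14.57963933°
convergence γ = 14.57963933°

14.57963933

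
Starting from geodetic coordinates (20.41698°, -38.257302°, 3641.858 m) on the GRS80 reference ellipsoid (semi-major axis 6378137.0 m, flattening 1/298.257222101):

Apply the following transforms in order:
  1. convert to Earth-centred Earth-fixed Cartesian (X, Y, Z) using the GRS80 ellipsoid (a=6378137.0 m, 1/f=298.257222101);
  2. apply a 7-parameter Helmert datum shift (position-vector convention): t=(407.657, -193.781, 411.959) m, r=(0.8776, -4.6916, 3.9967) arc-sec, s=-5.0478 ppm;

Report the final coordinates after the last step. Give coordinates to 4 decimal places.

start: φ=20.416980°, λ=-38.257302°, h=3641.858 m
→ ECEF (a=6378137.000, f=1/298.257222101): X=4698317.2013, Y=-3704825.6221, Z=2212288.0363
→ Helmert 7p (PV): X=4698722.6091, Y=-3704919.0778, Z=2212779.9303

X=4698722.6091 m, Y=-3704919.0778 m, Z=2212779.9303 m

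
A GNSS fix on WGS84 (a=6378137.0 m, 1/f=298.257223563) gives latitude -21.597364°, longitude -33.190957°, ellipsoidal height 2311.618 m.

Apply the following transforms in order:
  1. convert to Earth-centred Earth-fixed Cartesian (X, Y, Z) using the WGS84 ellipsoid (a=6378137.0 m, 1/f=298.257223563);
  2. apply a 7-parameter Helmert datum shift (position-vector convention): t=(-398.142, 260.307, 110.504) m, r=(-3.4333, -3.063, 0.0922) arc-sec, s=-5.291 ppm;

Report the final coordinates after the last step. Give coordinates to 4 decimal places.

X=4966480.0289 m, Y=-3248867.2039 m, Z=-2333618.1776 m

start: φ=-21.597364°, λ=-33.190957°, h=2311.618 m
→ ECEF (a=6378137.000, f=1/298.257223563): X=4966868.3409, Y=-3249108.0748, Z=-2333868.8684
→ Helmert 7p (PV): X=4966480.0289, Y=-3248867.2039, Z=-2333618.1776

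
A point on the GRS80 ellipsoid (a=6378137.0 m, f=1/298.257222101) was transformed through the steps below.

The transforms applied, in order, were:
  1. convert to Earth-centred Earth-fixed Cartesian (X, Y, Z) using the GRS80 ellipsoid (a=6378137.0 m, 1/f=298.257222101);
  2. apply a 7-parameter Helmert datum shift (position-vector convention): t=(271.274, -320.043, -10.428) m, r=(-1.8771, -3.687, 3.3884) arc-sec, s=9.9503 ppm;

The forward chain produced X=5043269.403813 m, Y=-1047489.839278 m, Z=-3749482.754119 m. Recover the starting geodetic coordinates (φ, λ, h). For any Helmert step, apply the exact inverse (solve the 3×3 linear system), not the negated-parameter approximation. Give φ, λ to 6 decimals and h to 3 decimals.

start: X=5043269.4038, Y=-1047489.8393, Z=-3749482.7541 m
→ Helmert⁻¹: X=5042863.7248, Y=-1047208.0956, Z=-3749534.6898
→ geod (Bowring, a=6378137.000): φ=-36.23798500°, λ=-11.73138600°, h=19.4810 m

φ=-36.237985°, λ=-11.731386°, h=19.481 m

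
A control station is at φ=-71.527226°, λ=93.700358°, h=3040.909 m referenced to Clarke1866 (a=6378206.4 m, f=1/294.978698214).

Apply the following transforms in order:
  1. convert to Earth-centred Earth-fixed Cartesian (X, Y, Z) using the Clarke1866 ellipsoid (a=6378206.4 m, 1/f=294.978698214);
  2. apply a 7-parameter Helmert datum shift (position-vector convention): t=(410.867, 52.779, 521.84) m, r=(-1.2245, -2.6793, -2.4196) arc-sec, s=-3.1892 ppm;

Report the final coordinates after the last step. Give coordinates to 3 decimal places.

X=-130377.582 m, Y=2023888.757 m, Z=-6029351.981 m

start: φ=-71.527226°, λ=93.700358°, h=3040.909 m
→ ECEF (a=6378206.400, f=1/294.978698214): X=-130890.9335, Y=2023876.6935, Z=-6029879.3367
→ Helmert 7p (PV): X=-130377.5824, Y=2023888.7568, Z=-6029351.9812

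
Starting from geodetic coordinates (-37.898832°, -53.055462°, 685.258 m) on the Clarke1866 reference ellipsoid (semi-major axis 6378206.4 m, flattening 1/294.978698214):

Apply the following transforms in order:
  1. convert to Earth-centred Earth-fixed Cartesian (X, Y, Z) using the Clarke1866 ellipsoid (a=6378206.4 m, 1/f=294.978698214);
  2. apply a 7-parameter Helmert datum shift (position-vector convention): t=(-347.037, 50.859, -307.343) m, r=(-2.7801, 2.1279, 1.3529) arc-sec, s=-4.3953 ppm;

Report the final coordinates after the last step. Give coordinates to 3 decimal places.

start: φ=-37.898832°, λ=-53.055462°, h=685.258 m
→ ECEF (a=6378206.400, f=1/294.978698214): X=3029250.7541, Y=-4028058.1583, Z=-3896815.8308
→ Helmert 7p (PV): X=3028876.6219, Y=-4028022.2481, Z=-3897083.0057

X=3028876.622 m, Y=-4028022.248 m, Z=-3897083.006 m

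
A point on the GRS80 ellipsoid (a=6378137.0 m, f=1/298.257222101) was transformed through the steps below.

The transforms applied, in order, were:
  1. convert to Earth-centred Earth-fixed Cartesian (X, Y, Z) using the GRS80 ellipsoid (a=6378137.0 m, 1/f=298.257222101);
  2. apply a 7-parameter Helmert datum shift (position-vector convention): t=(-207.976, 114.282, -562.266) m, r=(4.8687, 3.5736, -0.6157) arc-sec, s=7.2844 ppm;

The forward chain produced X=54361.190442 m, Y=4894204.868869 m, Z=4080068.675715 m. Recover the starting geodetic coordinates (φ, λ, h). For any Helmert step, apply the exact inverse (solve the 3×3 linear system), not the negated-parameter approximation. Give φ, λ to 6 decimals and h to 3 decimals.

start: X=54361.1904, Y=4894204.8689, Z=4080068.6757 m
→ Helmert⁻¹: X=54483.4642, Y=4894151.4156, Z=4080486.6388
→ geod (Bowring, a=6378137.000): φ=40.00713800°, λ=89.36218900°, h=2946.0380 m

φ=40.007138°, λ=89.362189°, h=2946.038 m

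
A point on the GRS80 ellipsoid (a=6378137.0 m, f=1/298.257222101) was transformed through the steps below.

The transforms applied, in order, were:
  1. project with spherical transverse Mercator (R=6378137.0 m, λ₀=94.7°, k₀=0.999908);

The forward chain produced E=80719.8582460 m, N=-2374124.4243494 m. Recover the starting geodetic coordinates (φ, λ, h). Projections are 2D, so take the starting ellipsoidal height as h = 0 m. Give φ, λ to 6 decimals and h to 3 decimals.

start: E=80719.8582, N=-2374124.4243 m
→ tm⁻¹: φ=-21.32729300°, λ=95.47848100°

φ=-21.327293°, λ=95.478481°, h=0.000 m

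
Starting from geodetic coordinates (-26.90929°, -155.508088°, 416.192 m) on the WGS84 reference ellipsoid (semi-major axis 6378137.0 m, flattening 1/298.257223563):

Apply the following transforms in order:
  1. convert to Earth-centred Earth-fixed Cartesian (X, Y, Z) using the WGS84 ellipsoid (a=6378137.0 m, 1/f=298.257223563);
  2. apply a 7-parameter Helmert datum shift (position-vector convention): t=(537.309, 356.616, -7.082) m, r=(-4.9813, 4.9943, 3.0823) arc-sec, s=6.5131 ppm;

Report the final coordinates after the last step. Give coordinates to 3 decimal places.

X=-5179193.510 m, Y=-2359430.845 m, Z=-2869288.260 m

start: φ=-26.909290°, λ=-155.508088°, h=416.192 m
→ ECEF (a=6378137.000, f=1/298.257223563): X=-5179662.8661, Y=-2359625.3923, Z=-2869444.8905
→ Helmert 7p (PV): X=-5179193.5102, Y=-2359430.8447, Z=-2869288.2598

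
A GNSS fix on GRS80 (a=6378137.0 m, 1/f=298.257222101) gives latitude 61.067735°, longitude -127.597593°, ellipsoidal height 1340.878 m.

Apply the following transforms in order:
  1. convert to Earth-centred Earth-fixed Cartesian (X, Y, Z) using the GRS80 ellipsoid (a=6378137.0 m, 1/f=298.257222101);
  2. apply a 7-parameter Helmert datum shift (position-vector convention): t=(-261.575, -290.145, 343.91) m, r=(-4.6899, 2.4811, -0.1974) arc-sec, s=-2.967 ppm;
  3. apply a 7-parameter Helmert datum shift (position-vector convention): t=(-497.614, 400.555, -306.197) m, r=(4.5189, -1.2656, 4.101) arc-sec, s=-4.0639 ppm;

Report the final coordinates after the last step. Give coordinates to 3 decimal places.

start: φ=61.067735°, λ=-127.597593°, h=1340.878 m
→ ECEF (a=6378137.000, f=1/298.257222101): X=-1887793.1102, Y=-2451562.3577, Z=5560171.4229
→ Helmert 7p (PV): X=-1887984.5488, Y=-2451716.9994, Z=5560577.2853
→ Helmert 7p (PV): X=-1888459.8633, Y=-2451465.8401, Z=5560183.1938

X=-1888459.863 m, Y=-2451465.840 m, Z=5560183.194 m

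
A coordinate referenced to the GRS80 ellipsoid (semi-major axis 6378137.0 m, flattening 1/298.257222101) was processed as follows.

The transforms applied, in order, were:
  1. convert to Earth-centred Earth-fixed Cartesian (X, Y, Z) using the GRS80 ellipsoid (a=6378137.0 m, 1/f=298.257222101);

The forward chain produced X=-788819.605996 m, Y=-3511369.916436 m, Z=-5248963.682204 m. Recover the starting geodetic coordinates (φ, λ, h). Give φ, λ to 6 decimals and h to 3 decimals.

φ=-55.743284°, λ=-102.661145°, h=674.731 m

start: X=-788819.6060, Y=-3511369.9164, Z=-5248963.6822 m
→ geod (Bowring, a=6378137.000): φ=-55.74328400°, λ=-102.66114500°, h=674.7310 m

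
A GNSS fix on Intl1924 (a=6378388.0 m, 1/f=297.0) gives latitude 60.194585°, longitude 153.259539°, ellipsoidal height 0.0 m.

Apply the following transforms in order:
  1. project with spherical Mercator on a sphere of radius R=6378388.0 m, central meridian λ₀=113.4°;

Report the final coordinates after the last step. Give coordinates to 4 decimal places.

start: φ=60.194585°, λ=153.259539°, h=0.000 m
→ merc (R=6378388.0, λ₀=113.4°): E=4437318.2005, N=8443520.3653

E=4437318.2005 m, N=8443520.3653 m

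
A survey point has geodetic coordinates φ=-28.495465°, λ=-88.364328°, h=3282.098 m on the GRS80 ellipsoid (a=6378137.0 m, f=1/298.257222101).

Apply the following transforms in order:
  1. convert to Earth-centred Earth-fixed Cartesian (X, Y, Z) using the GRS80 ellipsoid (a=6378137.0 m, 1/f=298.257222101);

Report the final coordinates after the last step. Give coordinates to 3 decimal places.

X=160206.446 m, Y=-5610329.871 m, Z=-3026440.965 m

start: φ=-28.495465°, λ=-88.364328°, h=3282.098 m
→ ECEF (a=6378137.000, f=1/298.257222101): X=160206.4463, Y=-5610329.8705, Z=-3026440.9655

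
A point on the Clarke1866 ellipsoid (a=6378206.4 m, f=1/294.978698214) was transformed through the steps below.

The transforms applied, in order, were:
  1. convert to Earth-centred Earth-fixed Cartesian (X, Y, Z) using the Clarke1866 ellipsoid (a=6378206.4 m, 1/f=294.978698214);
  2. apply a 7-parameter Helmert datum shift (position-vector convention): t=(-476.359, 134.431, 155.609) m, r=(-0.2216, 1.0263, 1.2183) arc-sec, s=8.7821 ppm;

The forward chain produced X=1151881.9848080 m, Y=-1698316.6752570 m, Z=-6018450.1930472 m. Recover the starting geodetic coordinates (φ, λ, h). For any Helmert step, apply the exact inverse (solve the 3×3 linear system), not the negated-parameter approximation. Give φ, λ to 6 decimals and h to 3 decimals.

φ=-71.287935°, λ=-55.843594°, h=70.815 m

start: X=1151881.9848, Y=-1698316.6753, Z=-6018450.1930 m
→ Helmert⁻¹: X=1152368.1381, Y=-1698436.5309, Z=-6018549.0375
→ geod (Bowring, a=6378206.400): φ=-71.28793500°, λ=-55.84359400°, h=70.8150 m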